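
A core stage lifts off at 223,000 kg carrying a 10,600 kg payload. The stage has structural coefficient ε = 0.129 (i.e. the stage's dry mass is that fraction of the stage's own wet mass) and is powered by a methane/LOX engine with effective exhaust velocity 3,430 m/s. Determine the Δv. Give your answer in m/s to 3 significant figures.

Δv ≈ 6070 m/s

Stage wet mass = m₀ − payload = 223,000 − 10,600 = 212,400 kg.
Stage dry mass = ε × stage wet mass = 0.129 × 212,400 = 27,399.6 kg.
Burnout mass m_f = stage dry + payload = 27,399.6 + 10,600 = 37,999.6 kg.
Rocket equation: Δv = v_e · ln(223,000/37,999.6) = 3430.0 × ln(5.868) = 3430.0 × 1.7696 ≈ 6070 m/s.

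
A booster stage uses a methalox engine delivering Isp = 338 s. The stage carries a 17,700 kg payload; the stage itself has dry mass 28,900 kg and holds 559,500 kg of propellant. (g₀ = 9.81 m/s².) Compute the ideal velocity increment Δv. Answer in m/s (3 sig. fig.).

Δv ≈ 8510 m/s

v_e = Isp · g₀ = 338 × 9.81 = 3315.8 m/s.
m₀ = payload + dry + propellant = 17,700 + 28,900 + 559,500 = 606,100 kg.
m_f = payload + dry = 17,700 + 28,900 = 46,600 kg.
Rocket equation: Δv = v_e · ln(m₀/m_f) = 3315.8 × ln(13.01) = 3315.8 × 2.5654 ≈ 8506.4 m/s.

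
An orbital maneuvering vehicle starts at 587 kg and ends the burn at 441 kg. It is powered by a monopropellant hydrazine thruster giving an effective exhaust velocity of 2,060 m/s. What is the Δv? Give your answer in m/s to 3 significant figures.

By the Tsiolkovsky rocket equation, Δv = v_e · ln(m₀/m_f) = 2060.0 × ln(1.331) = 2060.0 × 0.2860 ≈ 589.1 m/s.

Δv ≈ 589 m/s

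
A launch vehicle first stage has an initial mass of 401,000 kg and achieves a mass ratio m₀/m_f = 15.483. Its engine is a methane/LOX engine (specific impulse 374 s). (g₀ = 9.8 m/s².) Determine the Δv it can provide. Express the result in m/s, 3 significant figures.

Δv ≈ 10000 m/s

v_e = Isp · g₀ = 374 × 9.8 = 3665.2 m/s.
Δv = v_e · ln(15.483) = 3665.2 × 2.7397 ≈ 10041.7 m/s.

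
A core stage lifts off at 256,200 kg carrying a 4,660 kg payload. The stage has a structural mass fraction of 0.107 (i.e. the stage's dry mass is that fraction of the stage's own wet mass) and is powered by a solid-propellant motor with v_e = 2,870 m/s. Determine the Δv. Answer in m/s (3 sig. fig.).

Stage wet mass = m₀ − payload = 256,200 − 4,660 = 251,540 kg.
Stage dry mass = ε × stage wet mass = 0.107 × 251,540 = 26,914.8 kg.
Burnout mass m_f = stage dry + payload = 26,914.8 + 4,660 = 31,574.8 kg.
Δv = v_e · ln(256,200/31,574.8) = 2870.0 × ln(8.114) = 2870.0 × 2.0936 ≈ 6009 m/s.

Δv ≈ 6010 m/s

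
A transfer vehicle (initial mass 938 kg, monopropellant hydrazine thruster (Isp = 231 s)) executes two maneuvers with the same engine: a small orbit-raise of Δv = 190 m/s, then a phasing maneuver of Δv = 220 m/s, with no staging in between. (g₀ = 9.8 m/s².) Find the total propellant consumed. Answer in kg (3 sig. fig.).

total propellant consumed ≈ 155 kg

v_e = Isp · g₀ = 231 × 9.8 = 2263.8 m/s.
After the first burn: m = 938 × exp(−190/2263.8) = 938 × 0.91950 = 862.491 kg.
After the second burn: m = 862.491 × exp(−220/2263.8) = 862.491 × 0.90739 = 782.616 kg.
Total propellant = m₀ − m_final = 938 − 782.616 = 155.384 kg.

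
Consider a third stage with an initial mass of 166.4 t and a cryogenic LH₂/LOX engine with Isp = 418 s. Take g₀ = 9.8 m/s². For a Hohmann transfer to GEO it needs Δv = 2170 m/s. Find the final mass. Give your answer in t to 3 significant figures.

final mass ≈ 98.0 t

v_e = Isp · g₀ = 418 × 9.8 = 4096.4 m/s.
m₀/m_f = exp(Δv / v_e) = exp(2170 / 4096.4) = exp(0.5297) = 1.6985.
m_f = m₀ / 1.6985 = 166.4 / 1.6985 = 97.9688 t.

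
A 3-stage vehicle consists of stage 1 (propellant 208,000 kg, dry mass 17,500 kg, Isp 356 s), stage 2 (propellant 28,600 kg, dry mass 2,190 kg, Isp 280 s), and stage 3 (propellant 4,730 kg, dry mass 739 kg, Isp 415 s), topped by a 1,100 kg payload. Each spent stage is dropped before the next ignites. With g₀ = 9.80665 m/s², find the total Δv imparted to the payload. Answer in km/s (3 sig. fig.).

Ignition mass of stage 1 = 208,000+17,500 + 28,600+2,190 + 4,730+739 + 1,100 = 262,859 kg.
Stage 1: m₀ = 262,859 kg, m_f = 262,859 − 208,000 = 54,859 kg; Δv = 356×9.80665×ln(4.792) = 3491.2×1.5669 ≈ 5470 m/s.
Stage 2: m₀ = 37,359 kg, m_f = 37,359 − 28,600 = 8,759 kg; Δv = 280×9.80665×ln(4.265) = 2745.9×1.4505 ≈ 3983 m/s.
Stage 3: m₀ = 6,569 kg, m_f = 6,569 − 4,730 = 1,839 kg; Δv = 415×9.80665×ln(3.572) = 4069.8×1.2731 ≈ 5181 m/s.
Total Δv = 5470 + 3983 + 5181 = 14634 m/s.

Δv ≈ 14.6 km/s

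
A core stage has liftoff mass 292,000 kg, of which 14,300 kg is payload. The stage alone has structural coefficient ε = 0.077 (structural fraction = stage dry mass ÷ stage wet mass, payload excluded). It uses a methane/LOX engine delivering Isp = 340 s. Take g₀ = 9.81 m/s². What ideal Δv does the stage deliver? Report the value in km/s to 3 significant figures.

Δv ≈ 7.01 km/s

Stage wet mass = m₀ − payload = 292,000 − 14,300 = 277,700 kg.
Stage dry mass = ε × stage wet mass = 0.077 × 277,700 = 21,382.9 kg.
Burnout mass m_f = stage dry + payload = 21,382.9 + 14,300 = 35,682.9 kg.
v_e = Isp · g₀ = 340 × 9.81 = 3335.4 m/s.
From the ideal rocket equation, Δv = v_e · ln(292,000/35,682.9) = 3335.4 × ln(8.183) = 3335.4 × 2.1021 ≈ 7011 m/s.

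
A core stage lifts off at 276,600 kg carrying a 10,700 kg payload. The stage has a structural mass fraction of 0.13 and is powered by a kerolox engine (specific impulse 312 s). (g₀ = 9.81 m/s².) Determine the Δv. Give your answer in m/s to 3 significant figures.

Δv ≈ 5540 m/s

Stage wet mass = m₀ − payload = 276,600 − 10,700 = 265,900 kg.
Stage dry mass = ε × stage wet mass = 0.13 × 265,900 = 34,567 kg.
Burnout mass m_f = stage dry + payload = 34,567 + 10,700 = 45,267 kg.
v_e = Isp · g₀ = 312 × 9.81 = 3060.7 m/s.
By the Tsiolkovsky rocket equation, Δv = v_e · ln(276,600/45,267) = 3060.7 × ln(6.11) = 3060.7 × 1.8100 ≈ 5540 m/s.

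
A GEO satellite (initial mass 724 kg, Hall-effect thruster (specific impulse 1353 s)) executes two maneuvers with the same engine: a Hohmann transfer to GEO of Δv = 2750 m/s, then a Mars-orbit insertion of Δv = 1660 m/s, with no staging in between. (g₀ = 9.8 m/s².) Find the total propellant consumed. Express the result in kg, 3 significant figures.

total propellant consumed ≈ 205 kg

v_e = Isp · g₀ = 1353 × 9.8 = 13259.4 m/s.
After the first burn: m = 724 × exp(−2750/13259.4) = 724 × 0.81269 = 588.388 kg.
After the second burn: m = 588.388 × exp(−1660/13259.4) = 588.388 × 0.88233 = 519.152 kg.
Total propellant = m₀ − m_final = 724 − 519.152 = 204.848 kg.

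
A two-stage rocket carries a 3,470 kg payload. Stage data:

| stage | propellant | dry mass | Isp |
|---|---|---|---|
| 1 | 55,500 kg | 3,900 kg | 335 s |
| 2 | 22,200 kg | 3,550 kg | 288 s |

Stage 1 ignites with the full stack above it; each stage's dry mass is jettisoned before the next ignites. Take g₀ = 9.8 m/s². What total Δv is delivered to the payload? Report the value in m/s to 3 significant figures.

Ignition mass of stage 1 = 55,500+3,900 + 22,200+3,550 + 3,470 = 88,620 kg.
Stage 1: m₀ = 88,620 kg, m_f = 88,620 − 55,500 = 33,120 kg; Δv = 335×9.8×ln(2.676) = 3283.0×0.9842 ≈ 3231 m/s.
Stage 2: m₀ = 29,220 kg, m_f = 29,220 − 22,200 = 7,020 kg; Δv = 288×9.8×ln(4.162) = 2822.4×1.4261 ≈ 4025 m/s.
Total Δv = 3231 + 4025 = 7256 m/s.

Δv ≈ 7260 m/s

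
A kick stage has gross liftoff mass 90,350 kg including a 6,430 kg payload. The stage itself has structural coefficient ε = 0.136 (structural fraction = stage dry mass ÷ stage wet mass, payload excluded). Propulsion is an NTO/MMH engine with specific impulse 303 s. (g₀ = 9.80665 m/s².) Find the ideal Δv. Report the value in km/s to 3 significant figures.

Δv ≈ 4.82 km/s

Stage wet mass = m₀ − payload = 90,350 − 6,430 = 83,920 kg.
Stage dry mass = ε × stage wet mass = 0.136 × 83,920 = 11,413.1 kg.
Burnout mass m_f = stage dry + payload = 11,413.1 + 6,430 = 17,843.1 kg.
v_e = Isp · g₀ = 303 × 9.80665 = 2971.4 m/s.
By the Tsiolkovsky rocket equation, Δv = v_e · ln(90,350/17,843.1) = 2971.4 × ln(5.064) = 2971.4 × 1.6221 ≈ 4820 m/s.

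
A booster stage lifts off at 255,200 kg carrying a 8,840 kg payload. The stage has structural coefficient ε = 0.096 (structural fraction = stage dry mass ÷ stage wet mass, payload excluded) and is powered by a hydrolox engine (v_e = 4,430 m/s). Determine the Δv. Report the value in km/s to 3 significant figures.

Stage wet mass = m₀ − payload = 255,200 − 8,840 = 246,360 kg.
Stage dry mass = ε × stage wet mass = 0.096 × 246,360 = 23,650.6 kg.
Burnout mass m_f = stage dry + payload = 23,650.6 + 8,840 = 32,490.6 kg.
From the ideal rocket equation, Δv = v_e · ln(255,200/32,490.6) = 4430.0 × ln(7.855) = 4430.0 × 2.0611 ≈ 9131 m/s.

Δv ≈ 9.13 km/s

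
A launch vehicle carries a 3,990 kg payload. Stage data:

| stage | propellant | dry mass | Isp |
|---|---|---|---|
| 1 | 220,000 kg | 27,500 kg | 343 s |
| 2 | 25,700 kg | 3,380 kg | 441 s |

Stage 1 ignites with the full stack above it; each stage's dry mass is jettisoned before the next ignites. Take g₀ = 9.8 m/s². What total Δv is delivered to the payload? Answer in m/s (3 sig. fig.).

Ignition mass of stage 1 = 220,000+27,500 + 25,700+3,380 + 3,990 = 280,570 kg.
Stage 1: m₀ = 280,570 kg, m_f = 280,570 − 220,000 = 60,570 kg; Δv = 343×9.8×ln(4.632) = 3361.4×1.5330 ≈ 5153 m/s.
Stage 2: m₀ = 33,070 kg, m_f = 33,070 − 25,700 = 7,370 kg; Δv = 441×9.8×ln(4.487) = 4321.8×1.5012 ≈ 6488 m/s.
Total Δv = 5153 + 6488 = 11641 m/s.

Δv ≈ 11600 m/s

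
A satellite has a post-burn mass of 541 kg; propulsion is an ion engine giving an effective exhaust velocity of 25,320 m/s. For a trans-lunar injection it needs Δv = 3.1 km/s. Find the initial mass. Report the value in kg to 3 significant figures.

initial mass ≈ 611 kg

m₀/m_f = exp(Δv / v_e) = exp(3100 / 25320.0) = exp(0.1224) = 1.1302.
m₀ = m_f × 1.1302 = 541 × 1.1302 = 611.438 kg.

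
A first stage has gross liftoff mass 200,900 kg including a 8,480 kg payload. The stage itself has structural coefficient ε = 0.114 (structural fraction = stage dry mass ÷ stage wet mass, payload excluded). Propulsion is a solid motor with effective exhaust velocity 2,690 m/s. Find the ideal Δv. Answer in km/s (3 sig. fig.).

Δv ≈ 5.08 km/s

Stage wet mass = m₀ − payload = 200,900 − 8,480 = 192,420 kg.
Stage dry mass = ε × stage wet mass = 0.114 × 192,420 = 21,935.9 kg.
Burnout mass m_f = stage dry + payload = 21,935.9 + 8,480 = 30,415.9 kg.
From the ideal rocket equation, Δv = v_e · ln(200,900/30,415.9) = 2690.0 × ln(6.605) = 2690.0 × 1.8878 ≈ 5078 m/s.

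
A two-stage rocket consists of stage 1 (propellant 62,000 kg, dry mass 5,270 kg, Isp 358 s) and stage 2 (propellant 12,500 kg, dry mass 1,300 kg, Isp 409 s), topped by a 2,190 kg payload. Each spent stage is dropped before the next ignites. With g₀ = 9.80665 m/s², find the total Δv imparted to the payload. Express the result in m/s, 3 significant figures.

Δv ≈ 10900 m/s

Ignition mass of stage 1 = 62,000+5,270 + 12,500+1,300 + 2,190 = 83,260 kg.
Stage 1: m₀ = 83,260 kg, m_f = 83,260 − 62,000 = 21,260 kg; Δv = 358×9.80665×ln(3.916) = 3510.8×1.3651 ≈ 4793 m/s.
Stage 2: m₀ = 15,990 kg, m_f = 15,990 − 12,500 = 3,490 kg; Δv = 409×9.80665×ln(4.582) = 4010.9×1.5221 ≈ 6105 m/s.
Total Δv = 4793 + 6105 = 10898 m/s.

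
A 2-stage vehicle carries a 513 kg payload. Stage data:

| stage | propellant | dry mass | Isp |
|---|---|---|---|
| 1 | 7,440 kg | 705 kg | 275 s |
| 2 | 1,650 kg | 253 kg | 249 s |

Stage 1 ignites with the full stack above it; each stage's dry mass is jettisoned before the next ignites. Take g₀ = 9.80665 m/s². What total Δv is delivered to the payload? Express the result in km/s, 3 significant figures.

Ignition mass of stage 1 = 7,440+705 + 1,650+253 + 513 = 10,561 kg.
Stage 1: m₀ = 10,561 kg, m_f = 10,561 − 7,440 = 3,121 kg; Δv = 275×9.80665×ln(3.384) = 2696.8×1.2190 ≈ 3287 m/s.
Stage 2: m₀ = 2,416 kg, m_f = 2,416 − 1,650 = 766 kg; Δv = 249×9.80665×ln(3.154) = 2441.9×1.1487 ≈ 2805 m/s.
Total Δv = 3287 + 2805 = 6092 m/s.

Δv ≈ 6.09 km/s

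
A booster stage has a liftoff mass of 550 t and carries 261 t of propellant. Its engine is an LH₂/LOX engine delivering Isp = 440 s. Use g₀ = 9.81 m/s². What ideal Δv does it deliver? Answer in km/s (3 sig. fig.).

Δv ≈ 2.78 km/s

v_e = Isp · g₀ = 440 × 9.81 = 4316.4 m/s.
m_f = m₀ − m_prop = 550 − 261 = 289 t.
Δv = v_e · ln(m₀/m_f) = 4316.4 × ln(1.903) = 4316.4 × 0.6435 ≈ 2777.6 m/s.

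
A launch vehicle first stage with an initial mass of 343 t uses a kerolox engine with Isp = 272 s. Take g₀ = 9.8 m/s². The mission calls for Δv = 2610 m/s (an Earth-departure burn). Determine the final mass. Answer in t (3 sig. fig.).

v_e = Isp · g₀ = 272 × 9.8 = 2665.6 m/s.
Rocket equation: m₀/m_f = exp(Δv / v_e) = exp(2610 / 2665.6) = exp(0.9791) = 2.6622.
m_f = m₀ / 2.6622 = 343 / 2.6622 = 128.841 t.

final mass ≈ 129 t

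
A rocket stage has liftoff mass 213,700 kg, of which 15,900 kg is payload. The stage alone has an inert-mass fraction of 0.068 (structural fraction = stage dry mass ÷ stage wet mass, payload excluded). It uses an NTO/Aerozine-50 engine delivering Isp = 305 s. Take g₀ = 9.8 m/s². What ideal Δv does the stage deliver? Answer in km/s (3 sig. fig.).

Δv ≈ 5.93 km/s

Stage wet mass = m₀ − payload = 213,700 − 15,900 = 197,800 kg.
Stage dry mass = ε × stage wet mass = 0.068 × 197,800 = 13,450.4 kg.
Burnout mass m_f = stage dry + payload = 13,450.4 + 15,900 = 29,350.4 kg.
v_e = Isp · g₀ = 305 × 9.8 = 2989.0 m/s.
From the ideal rocket equation, Δv = v_e · ln(213,700/29,350.4) = 2989.0 × ln(7.281) = 2989.0 × 1.9853 ≈ 5934 m/s.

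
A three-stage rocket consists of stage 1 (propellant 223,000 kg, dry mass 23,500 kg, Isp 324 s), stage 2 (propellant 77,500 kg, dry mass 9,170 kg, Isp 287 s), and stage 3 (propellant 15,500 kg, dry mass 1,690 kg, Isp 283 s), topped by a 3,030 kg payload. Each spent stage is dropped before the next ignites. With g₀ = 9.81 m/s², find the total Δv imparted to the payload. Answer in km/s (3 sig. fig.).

Ignition mass of stage 1 = 223,000+23,500 + 77,500+9,170 + 15,500+1,690 + 3,030 = 353,390 kg.
Stage 1: m₀ = 353,390 kg, m_f = 353,390 − 223,000 = 130,390 kg; Δv = 324×9.81×ln(2.71) = 3178.4×0.9970 ≈ 3169 m/s.
Stage 2: m₀ = 106,890 kg, m_f = 106,890 − 77,500 = 29,390 kg; Δv = 287×9.81×ln(3.637) = 2815.5×1.2911 ≈ 3635 m/s.
Stage 3: m₀ = 20,220 kg, m_f = 20,220 − 15,500 = 4,720 kg; Δv = 283×9.81×ln(4.284) = 2776.2×1.4549 ≈ 4039 m/s.
Total Δv = 3169 + 3635 + 4039 = 10843 m/s.

Δv ≈ 10.8 km/s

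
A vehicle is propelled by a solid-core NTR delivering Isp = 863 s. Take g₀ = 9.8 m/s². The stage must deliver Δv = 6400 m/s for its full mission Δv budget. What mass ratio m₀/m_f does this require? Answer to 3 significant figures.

v_e = Isp · g₀ = 863 × 9.8 = 8457.4 m/s.
m₀/m_f = exp(Δv / v_e) = exp(6400 / 8457.4) = exp(0.7567) = 2.1313.

mass ratio ≈ 2.13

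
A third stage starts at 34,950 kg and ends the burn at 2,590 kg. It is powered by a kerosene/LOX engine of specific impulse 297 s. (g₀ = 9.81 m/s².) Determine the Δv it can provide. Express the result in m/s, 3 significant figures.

v_e = Isp · g₀ = 297 × 9.81 = 2913.6 m/s.
Rocket equation: Δv = v_e · ln(m₀/m_f) = 2913.6 × ln(13.49) = 2913.6 × 2.6023 ≈ 7581.9 m/s.

Δv ≈ 7580 m/s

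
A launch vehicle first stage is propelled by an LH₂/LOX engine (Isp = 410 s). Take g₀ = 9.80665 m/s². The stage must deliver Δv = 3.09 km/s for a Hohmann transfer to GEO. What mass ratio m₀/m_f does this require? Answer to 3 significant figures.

mass ratio ≈ 2.16

v_e = Isp · g₀ = 410 × 9.80665 = 4020.7 m/s.
Rocket equation: m₀/m_f = exp(Δv / v_e) = exp(3090 / 4020.7) = exp(0.7685) = 2.1566.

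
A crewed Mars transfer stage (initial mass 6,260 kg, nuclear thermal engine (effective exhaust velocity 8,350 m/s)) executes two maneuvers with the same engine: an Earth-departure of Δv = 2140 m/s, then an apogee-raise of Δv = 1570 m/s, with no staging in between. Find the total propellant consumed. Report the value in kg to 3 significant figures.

After the first burn: m = 6260 × exp(−2140/8350.0) = 6260 × 0.77392 = 4,844.74 kg.
After the second burn: m = 4,844.74 × exp(−1570/8350.0) = 4,844.74 × 0.82859 = 4,014.3 kg.
Total propellant = m₀ − m_final = 6260 − 4,014.3 = 2,245.7 kg.

total propellant consumed ≈ 2250 kg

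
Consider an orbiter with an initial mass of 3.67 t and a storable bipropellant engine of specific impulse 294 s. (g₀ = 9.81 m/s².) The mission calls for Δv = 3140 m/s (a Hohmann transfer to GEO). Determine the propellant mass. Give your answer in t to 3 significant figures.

v_e = Isp · g₀ = 294 × 9.81 = 2884.1 m/s.
m₀/m_f = exp(Δv / v_e) = exp(3140 / 2884.1) = exp(1.0887) = 2.9704.
m_f = 3.67 / 2.9704 = 1.23552 t, so propellant = m₀ − m_f = 3.67 − 1.23552 = 2.43448 t.

propellant mass ≈ 2.43 t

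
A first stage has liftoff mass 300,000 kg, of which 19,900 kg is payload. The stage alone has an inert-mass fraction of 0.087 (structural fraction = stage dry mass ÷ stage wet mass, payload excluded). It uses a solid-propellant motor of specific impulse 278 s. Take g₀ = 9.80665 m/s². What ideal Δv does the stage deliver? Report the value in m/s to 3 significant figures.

Stage wet mass = m₀ − payload = 300,000 − 19,900 = 280,100 kg.
Stage dry mass = ε × stage wet mass = 0.087 × 280,100 = 24,368.7 kg.
Burnout mass m_f = stage dry + payload = 24,368.7 + 19,900 = 44,268.7 kg.
v_e = Isp · g₀ = 278 × 9.80665 = 2726.2 m/s.
Δv = v_e · ln(300,000/44,268.7) = 2726.2 × ln(6.777) = 2726.2 × 1.9135 ≈ 5217 m/s.

Δv ≈ 5220 m/s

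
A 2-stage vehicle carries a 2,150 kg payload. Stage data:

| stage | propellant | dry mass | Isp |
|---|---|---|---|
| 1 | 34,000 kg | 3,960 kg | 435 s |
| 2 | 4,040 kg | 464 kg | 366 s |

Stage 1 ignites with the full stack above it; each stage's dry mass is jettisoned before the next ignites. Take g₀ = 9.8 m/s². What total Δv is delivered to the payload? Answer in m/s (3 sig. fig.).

Δv ≈ 9470 m/s

Ignition mass of stage 1 = 34,000+3,960 + 4,040+464 + 2,150 = 44,614 kg.
Stage 1: m₀ = 44,614 kg, m_f = 44,614 − 34,000 = 10,614 kg; Δv = 435×9.8×ln(4.203) = 4263.0×1.4359 ≈ 6121 m/s.
Stage 2: m₀ = 6,654 kg, m_f = 6,654 − 4,040 = 2,614 kg; Δv = 366×9.8×ln(2.546) = 3586.8×0.9343 ≈ 3351 m/s.
Total Δv = 6121 + 3351 = 9472 m/s.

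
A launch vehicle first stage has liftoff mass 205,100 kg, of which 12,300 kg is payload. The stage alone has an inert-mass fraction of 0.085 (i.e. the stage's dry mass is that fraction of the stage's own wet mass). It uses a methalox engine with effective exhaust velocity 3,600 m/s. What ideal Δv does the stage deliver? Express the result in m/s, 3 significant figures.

Stage wet mass = m₀ − payload = 205,100 − 12,300 = 192,800 kg.
Stage dry mass = ε × stage wet mass = 0.085 × 192,800 = 16,388 kg.
Burnout mass m_f = stage dry + payload = 16,388 + 12,300 = 28,688 kg.
Δv = v_e · ln(205,100/28,688) = 3600.0 × ln(7.149) = 3600.0 × 1.9670 ≈ 7081 m/s.

Δv ≈ 7080 m/s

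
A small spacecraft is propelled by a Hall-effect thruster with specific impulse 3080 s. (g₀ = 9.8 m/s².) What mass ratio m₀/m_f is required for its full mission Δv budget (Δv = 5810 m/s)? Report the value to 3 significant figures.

mass ratio ≈ 1.21

v_e = Isp · g₀ = 3080 × 9.8 = 30184.0 m/s.
m₀/m_f = exp(Δv / v_e) = exp(5810 / 30184.0) = exp(0.1925) = 1.2123.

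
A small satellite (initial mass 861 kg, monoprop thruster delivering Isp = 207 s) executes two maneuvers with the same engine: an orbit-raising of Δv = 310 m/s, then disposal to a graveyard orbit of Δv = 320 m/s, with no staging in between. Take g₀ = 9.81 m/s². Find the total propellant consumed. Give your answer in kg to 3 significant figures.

total propellant consumed ≈ 230 kg

v_e = Isp · g₀ = 207 × 9.81 = 2030.7 m/s.
After the first burn: m = 861 × exp(−310/2030.7) = 861 × 0.85842 = 739.1 kg.
After the second burn: m = 739.1 × exp(−320/2030.7) = 739.1 × 0.85421 = 631.347 kg.
Total propellant = m₀ − m_final = 861 − 631.347 = 229.653 kg.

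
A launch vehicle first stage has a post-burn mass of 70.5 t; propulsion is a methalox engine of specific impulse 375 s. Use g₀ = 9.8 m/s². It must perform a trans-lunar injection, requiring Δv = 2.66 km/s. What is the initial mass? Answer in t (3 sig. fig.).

v_e = Isp · g₀ = 375 × 9.8 = 3675.0 m/s.
m₀/m_f = exp(Δv / v_e) = exp(2660 / 3675.0) = exp(0.7238) = 2.0623.
m₀ = m_f × 2.0623 = 70.5 × 2.0623 = 145.392 t.

initial mass ≈ 145 t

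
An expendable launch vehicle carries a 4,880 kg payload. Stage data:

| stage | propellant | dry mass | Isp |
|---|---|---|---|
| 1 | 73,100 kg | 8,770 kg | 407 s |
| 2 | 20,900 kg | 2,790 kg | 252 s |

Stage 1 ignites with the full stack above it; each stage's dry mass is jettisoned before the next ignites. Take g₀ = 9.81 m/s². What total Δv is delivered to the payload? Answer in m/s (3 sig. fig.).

Δv ≈ 7580 m/s

Ignition mass of stage 1 = 73,100+8,770 + 20,900+2,790 + 4,880 = 110,440 kg.
Stage 1: m₀ = 110,440 kg, m_f = 110,440 − 73,100 = 37,340 kg; Δv = 407×9.81×ln(2.958) = 3992.7×1.0844 ≈ 4330 m/s.
Stage 2: m₀ = 28,570 kg, m_f = 28,570 − 20,900 = 7,670 kg; Δv = 252×9.81×ln(3.725) = 2472.1×1.3150 ≈ 3251 m/s.
Total Δv = 4330 + 3251 = 7581 m/s.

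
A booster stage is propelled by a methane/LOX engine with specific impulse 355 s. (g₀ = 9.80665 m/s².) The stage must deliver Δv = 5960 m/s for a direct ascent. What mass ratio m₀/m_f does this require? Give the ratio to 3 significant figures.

v_e = Isp · g₀ = 355 × 9.80665 = 3481.4 m/s.
By the Tsiolkovsky rocket equation, m₀/m_f = exp(Δv / v_e) = exp(5960 / 3481.4) = exp(1.7120) = 5.5399.

mass ratio ≈ 5.54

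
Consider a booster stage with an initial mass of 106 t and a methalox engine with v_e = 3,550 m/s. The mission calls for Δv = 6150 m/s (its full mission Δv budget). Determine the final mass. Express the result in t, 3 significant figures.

final mass ≈ 18.7 t

m₀/m_f = exp(Δv / v_e) = exp(6150 / 3550.0) = exp(1.7324) = 5.6542.
m_f = m₀ / 5.6542 = 106 / 5.6542 = 18.7471 t.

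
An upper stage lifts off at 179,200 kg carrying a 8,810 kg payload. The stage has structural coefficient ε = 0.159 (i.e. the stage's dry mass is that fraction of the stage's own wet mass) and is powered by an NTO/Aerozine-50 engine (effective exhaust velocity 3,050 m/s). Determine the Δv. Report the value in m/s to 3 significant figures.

Δv ≈ 4900 m/s

Stage wet mass = m₀ − payload = 179,200 − 8,810 = 170,390 kg.
Stage dry mass = ε × stage wet mass = 0.159 × 170,390 = 27,092 kg.
Burnout mass m_f = stage dry + payload = 27,092 + 8,810 = 35,902 kg.
Rocket equation: Δv = v_e · ln(179,200/35,902) = 3050.0 × ln(4.991) = 3050.0 × 1.6077 ≈ 4904 m/s.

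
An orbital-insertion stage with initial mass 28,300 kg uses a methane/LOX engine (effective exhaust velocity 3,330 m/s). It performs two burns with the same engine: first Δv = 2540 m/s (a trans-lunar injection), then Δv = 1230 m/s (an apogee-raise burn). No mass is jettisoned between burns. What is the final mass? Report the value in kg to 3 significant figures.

After the first burn: m = 28300 × exp(−2540/3330.0) = 28300 × 0.46638 = 13,198.6 kg.
After the second burn: m = 13,198.6 × exp(−1230/3330.0) = 13,198.6 × 0.69117 = 9,122.48 kg.

final mass ≈ 9120 kg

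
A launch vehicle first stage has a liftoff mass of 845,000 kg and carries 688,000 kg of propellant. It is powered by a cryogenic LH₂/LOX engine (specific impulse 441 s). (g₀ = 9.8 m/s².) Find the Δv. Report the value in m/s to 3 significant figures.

v_e = Isp · g₀ = 441 × 9.8 = 4321.8 m/s.
m_f = m₀ − m_prop = 845,000 − 688,000 = 157,000 kg.
Δv = v_e · ln(m₀/m_f) = 4321.8 × ln(5.382) = 4321.8 × 1.6831 ≈ 7274.0 m/s.

Δv ≈ 7270 m/s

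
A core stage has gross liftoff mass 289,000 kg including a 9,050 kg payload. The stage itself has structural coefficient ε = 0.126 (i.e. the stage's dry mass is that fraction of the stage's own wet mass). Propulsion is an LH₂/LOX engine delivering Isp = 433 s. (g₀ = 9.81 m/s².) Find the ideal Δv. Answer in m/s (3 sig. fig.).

Δv ≈ 7960 m/s

Stage wet mass = m₀ − payload = 289,000 − 9,050 = 279,950 kg.
Stage dry mass = ε × stage wet mass = 0.126 × 279,950 = 35,273.7 kg.
Burnout mass m_f = stage dry + payload = 35,273.7 + 9,050 = 44,323.7 kg.
v_e = Isp · g₀ = 433 × 9.81 = 4247.7 m/s.
Rocket equation: Δv = v_e · ln(289,000/44,323.7) = 4247.7 × ln(6.52) = 4247.7 × 1.8749 ≈ 7964 m/s.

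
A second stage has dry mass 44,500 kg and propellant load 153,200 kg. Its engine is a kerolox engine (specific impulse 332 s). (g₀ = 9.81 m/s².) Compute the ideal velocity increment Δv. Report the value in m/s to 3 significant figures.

v_e = Isp · g₀ = 332 × 9.81 = 3256.9 m/s.
m₀ = m_dry + m_prop = 44,500 + 153,200 = 197,700 kg.
Rocket equation: Δv = v_e · ln(m₀/m_f) = 3256.9 × ln(4.443) = 3256.9 × 1.4913 ≈ 4856.9 m/s.

Δv ≈ 4860 m/s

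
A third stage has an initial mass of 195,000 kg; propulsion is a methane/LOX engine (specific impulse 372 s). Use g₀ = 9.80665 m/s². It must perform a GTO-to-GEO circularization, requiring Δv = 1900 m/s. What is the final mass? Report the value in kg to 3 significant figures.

final mass ≈ 116000 kg

v_e = Isp · g₀ = 372 × 9.80665 = 3648.1 m/s.
m₀/m_f = exp(Δv / v_e) = exp(1900 / 3648.1) = exp(0.5208) = 1.6834.
m_f = m₀ / 1.6834 = 195,000 / 1.6834 = 115,837 kg.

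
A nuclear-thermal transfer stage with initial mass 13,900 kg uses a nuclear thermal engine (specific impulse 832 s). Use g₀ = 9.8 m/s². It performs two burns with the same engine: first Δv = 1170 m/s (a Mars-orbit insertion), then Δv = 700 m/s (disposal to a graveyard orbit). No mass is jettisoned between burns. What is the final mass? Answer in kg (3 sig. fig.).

v_e = Isp · g₀ = 832 × 9.8 = 8153.6 m/s.
After the first burn: m = 13900 × exp(−1170/8153.6) = 13900 × 0.86633 = 12,042 kg.
After the second burn: m = 12,042 × exp(−700/8153.6) = 12,042 × 0.91773 = 11,051.3 kg.

final mass ≈ 11100 kg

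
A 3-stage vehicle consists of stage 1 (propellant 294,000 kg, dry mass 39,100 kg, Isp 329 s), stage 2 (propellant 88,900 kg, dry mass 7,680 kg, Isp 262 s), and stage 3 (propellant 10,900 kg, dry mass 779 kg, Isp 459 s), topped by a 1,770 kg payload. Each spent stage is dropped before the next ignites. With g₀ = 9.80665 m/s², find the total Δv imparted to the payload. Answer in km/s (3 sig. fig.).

Ignition mass of stage 1 = 294,000+39,100 + 88,900+7,680 + 10,900+779 + 1,770 = 443,129 kg.
Stage 1: m₀ = 443,129 kg, m_f = 443,129 − 294,000 = 149,129 kg; Δv = 329×9.80665×ln(2.971) = 3226.4×1.0890 ≈ 3514 m/s.
Stage 2: m₀ = 110,029 kg, m_f = 110,029 − 88,900 = 21,129 kg; Δv = 262×9.80665×ln(5.207) = 2569.3×1.6501 ≈ 4240 m/s.
Stage 3: m₀ = 13,449 kg, m_f = 13,449 − 10,900 = 2,549 kg; Δv = 459×9.80665×ln(5.276) = 4501.3×1.6632 ≈ 7486 m/s.
Total Δv = 3514 + 4240 + 7486 = 15240 m/s.

Δv ≈ 15.2 km/s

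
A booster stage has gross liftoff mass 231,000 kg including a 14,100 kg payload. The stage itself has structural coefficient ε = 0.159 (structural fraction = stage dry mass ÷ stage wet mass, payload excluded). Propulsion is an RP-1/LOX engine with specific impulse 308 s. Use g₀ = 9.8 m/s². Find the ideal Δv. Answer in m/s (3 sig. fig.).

Stage wet mass = m₀ − payload = 231,000 − 14,100 = 216,900 kg.
Stage dry mass = ε × stage wet mass = 0.159 × 216,900 = 34,487.1 kg.
Burnout mass m_f = stage dry + payload = 34,487.1 + 14,100 = 48,587.1 kg.
v_e = Isp · g₀ = 308 × 9.8 = 3018.4 m/s.
From the ideal rocket equation, Δv = v_e · ln(231,000/48,587.1) = 3018.4 × ln(4.754) = 3018.4 × 1.5591 ≈ 4706 m/s.

Δv ≈ 4710 m/s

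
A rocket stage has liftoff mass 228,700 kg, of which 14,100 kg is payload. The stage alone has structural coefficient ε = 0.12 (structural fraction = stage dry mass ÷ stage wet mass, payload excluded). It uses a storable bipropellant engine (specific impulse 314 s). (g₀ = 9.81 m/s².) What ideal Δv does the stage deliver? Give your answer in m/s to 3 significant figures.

Δv ≈ 5380 m/s

Stage wet mass = m₀ − payload = 228,700 − 14,100 = 214,600 kg.
Stage dry mass = ε × stage wet mass = 0.12 × 214,600 = 25,752 kg.
Burnout mass m_f = stage dry + payload = 25,752 + 14,100 = 39,852 kg.
v_e = Isp · g₀ = 314 × 9.81 = 3080.3 m/s.
Rocket equation: Δv = v_e · ln(228,700/39,852) = 3080.3 × ln(5.739) = 3080.3 × 1.7472 ≈ 5382 m/s.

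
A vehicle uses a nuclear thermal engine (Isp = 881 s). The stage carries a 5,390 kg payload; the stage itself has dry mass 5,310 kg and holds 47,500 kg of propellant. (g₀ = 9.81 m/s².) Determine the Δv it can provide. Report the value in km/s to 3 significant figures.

Δv ≈ 14.6 km/s

v_e = Isp · g₀ = 881 × 9.81 = 8642.6 m/s.
m₀ = payload + dry + propellant = 5,390 + 5,310 + 47,500 = 58,200 kg.
m_f = payload + dry = 5,390 + 5,310 = 10,700 kg.
Δv = v_e · ln(m₀/m_f) = 8642.6 × ln(5.439) = 8642.6 × 1.6936 ≈ 14637.5 m/s.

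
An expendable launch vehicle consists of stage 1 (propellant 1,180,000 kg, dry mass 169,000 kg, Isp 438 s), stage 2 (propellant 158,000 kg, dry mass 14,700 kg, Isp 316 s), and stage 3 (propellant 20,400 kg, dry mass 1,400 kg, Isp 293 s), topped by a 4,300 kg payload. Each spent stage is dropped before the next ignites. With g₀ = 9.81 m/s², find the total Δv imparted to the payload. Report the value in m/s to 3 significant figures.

Ignition mass of stage 1 = 1,180,000+169,000 + 158,000+14,700 + 20,400+1,400 + 4,300 = 1,547,800 kg.
Stage 1: m₀ = 1,547,800 kg, m_f = 1,547,800 − 1,180,000 = 367,800 kg; Δv = 438×9.81×ln(4.208) = 4296.8×1.4371 ≈ 6175 m/s.
Stage 2: m₀ = 198,800 kg, m_f = 198,800 − 158,000 = 40,800 kg; Δv = 316×9.81×ln(4.873) = 3100.0×1.5836 ≈ 4909 m/s.
Stage 3: m₀ = 26,100 kg, m_f = 26,100 − 20,400 = 5,700 kg; Δv = 293×9.81×ln(4.579) = 2874.3×1.5215 ≈ 4373 m/s.
Total Δv = 6175 + 4909 + 4373 = 15457 m/s.

Δv ≈ 15500 m/s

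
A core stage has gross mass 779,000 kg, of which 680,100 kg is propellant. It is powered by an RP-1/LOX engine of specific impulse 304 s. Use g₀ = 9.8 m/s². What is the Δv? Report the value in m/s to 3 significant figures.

v_e = Isp · g₀ = 304 × 9.8 = 2979.2 m/s.
m_f = m₀ − m_prop = 779,000 − 680,100 = 98,900 kg.
Δv = v_e · ln(m₀/m_f) = 2979.2 × ln(7.877) = 2979.2 × 2.0639 ≈ 6148.8 m/s.

Δv ≈ 6150 m/s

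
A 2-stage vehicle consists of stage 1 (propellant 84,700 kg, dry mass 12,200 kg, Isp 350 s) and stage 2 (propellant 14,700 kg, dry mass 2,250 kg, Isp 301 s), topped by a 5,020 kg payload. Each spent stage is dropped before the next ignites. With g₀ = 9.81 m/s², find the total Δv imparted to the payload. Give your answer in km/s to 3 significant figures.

Ignition mass of stage 1 = 84,700+12,200 + 14,700+2,250 + 5,020 = 118,870 kg.
Stage 1: m₀ = 118,870 kg, m_f = 118,870 − 84,700 = 34,170 kg; Δv = 350×9.81×ln(3.479) = 3433.5×1.2467 ≈ 4280 m/s.
Stage 2: m₀ = 21,970 kg, m_f = 21,970 − 14,700 = 7,270 kg; Δv = 301×9.81×ln(3.022) = 2952.8×1.1059 ≈ 3266 m/s.
Total Δv = 4280 + 3266 = 7546 m/s.

Δv ≈ 7.55 km/s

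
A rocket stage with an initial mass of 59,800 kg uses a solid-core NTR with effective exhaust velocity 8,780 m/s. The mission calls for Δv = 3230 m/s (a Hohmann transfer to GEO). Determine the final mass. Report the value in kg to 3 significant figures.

final mass ≈ 41400 kg

Using Δv = v_e ln(m₀/m_f): m₀/m_f = exp(Δv / v_e) = exp(3230 / 8780.0) = exp(0.3679) = 1.4447.
m_f = m₀ / 1.4447 = 59,800 / 1.4447 = 41,392.7 kg.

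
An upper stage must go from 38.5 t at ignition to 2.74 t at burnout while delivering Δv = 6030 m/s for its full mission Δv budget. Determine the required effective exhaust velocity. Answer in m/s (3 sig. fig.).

v_e ≈ 2280 m/s

ln(m₀/m_f) = ln(38500/2740) = ln(14.05) = 2.6427.
v_e = Δv / ln(m₀/m_f) = 6030 / 2.6427 = 2281.8 m/s.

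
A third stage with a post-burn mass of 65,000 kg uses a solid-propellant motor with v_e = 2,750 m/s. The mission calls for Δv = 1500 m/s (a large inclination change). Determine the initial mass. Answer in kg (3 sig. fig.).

m₀/m_f = exp(Δv / v_e) = exp(1500 / 2750.0) = exp(0.5455) = 1.7254.
m₀ = m_f × 1.7254 = 65,000 × 1.7254 = 112,151 kg.

initial mass ≈ 112000 kg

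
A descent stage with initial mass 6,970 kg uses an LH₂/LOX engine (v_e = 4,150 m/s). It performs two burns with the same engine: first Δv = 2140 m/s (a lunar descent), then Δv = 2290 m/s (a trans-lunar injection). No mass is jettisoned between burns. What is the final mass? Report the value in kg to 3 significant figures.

After the first burn: m = 6970 × exp(−2140/4150.0) = 6970 × 0.59710 = 4,161.79 kg.
After the second burn: m = 4,161.79 × exp(−2290/4150.0) = 4,161.79 × 0.57591 = 2,396.82 kg.

final mass ≈ 2400 kg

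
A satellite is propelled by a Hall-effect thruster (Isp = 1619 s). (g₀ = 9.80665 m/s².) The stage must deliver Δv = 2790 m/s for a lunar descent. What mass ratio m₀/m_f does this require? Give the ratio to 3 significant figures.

mass ratio ≈ 1.19

v_e = Isp · g₀ = 1619 × 9.80665 = 15877.0 m/s.
From the ideal rocket equation, m₀/m_f = exp(Δv / v_e) = exp(2790 / 15877.0) = exp(0.1757) = 1.1921.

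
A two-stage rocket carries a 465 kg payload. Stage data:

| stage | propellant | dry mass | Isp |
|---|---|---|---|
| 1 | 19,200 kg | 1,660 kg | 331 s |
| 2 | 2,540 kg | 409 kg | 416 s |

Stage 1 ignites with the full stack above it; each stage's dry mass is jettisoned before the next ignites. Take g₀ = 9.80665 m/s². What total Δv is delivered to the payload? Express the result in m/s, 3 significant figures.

Δv ≈ 10600 m/s

Ignition mass of stage 1 = 19,200+1,660 + 2,540+409 + 465 = 24,274 kg.
Stage 1: m₀ = 24,274 kg, m_f = 24,274 − 19,200 = 5,074 kg; Δv = 331×9.80665×ln(4.784) = 3246.0×1.5653 ≈ 5081 m/s.
Stage 2: m₀ = 3,414 kg, m_f = 3,414 − 2,540 = 874 kg; Δv = 416×9.80665×ln(3.906) = 4079.6×1.3626 ≈ 5559 m/s.
Total Δv = 5081 + 5559 = 10640 m/s.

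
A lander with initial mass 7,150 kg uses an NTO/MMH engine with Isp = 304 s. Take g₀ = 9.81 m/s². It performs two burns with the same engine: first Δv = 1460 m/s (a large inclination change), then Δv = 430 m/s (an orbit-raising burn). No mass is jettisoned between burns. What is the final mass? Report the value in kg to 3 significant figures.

v_e = Isp · g₀ = 304 × 9.81 = 2982.2 m/s.
After the first burn: m = 7150 × exp(−1460/2982.2) = 7150 × 0.61289 = 4,382.16 kg.
After the second burn: m = 4,382.16 × exp(−430/2982.2) = 4,382.16 × 0.86573 = 3,793.77 kg.

final mass ≈ 3790 kg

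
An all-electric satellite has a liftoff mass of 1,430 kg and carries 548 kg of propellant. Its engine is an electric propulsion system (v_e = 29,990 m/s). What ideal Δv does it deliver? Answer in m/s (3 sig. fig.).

Δv ≈ 14500 m/s

m_f = m₀ − m_prop = 1,430 − 548 = 882 kg.
By the Tsiolkovsky rocket equation, Δv = v_e · ln(m₀/m_f) = 29990.0 × ln(1.621) = 29990.0 × 0.4832 ≈ 14492.3 m/s.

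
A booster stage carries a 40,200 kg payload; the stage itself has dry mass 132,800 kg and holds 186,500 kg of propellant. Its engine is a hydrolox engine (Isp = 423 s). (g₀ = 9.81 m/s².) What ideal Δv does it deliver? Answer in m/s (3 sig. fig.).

v_e = Isp · g₀ = 423 × 9.81 = 4149.6 m/s.
m₀ = payload + dry + propellant = 40,200 + 132,800 + 186,500 = 359,500 kg.
m_f = payload + dry = 40,200 + 132,800 = 173,000 kg.
Δv = v_e · ln(m₀/m_f) = 4149.6 × ln(2.078) = 4149.6 × 0.7314 ≈ 3035.1 m/s.

Δv ≈ 3040 m/s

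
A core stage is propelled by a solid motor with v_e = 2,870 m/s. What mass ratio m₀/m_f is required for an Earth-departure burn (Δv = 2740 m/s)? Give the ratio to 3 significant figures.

m₀/m_f = exp(Δv / v_e) = exp(2740 / 2870.0) = exp(0.9547) = 2.5979.

mass ratio ≈ 2.60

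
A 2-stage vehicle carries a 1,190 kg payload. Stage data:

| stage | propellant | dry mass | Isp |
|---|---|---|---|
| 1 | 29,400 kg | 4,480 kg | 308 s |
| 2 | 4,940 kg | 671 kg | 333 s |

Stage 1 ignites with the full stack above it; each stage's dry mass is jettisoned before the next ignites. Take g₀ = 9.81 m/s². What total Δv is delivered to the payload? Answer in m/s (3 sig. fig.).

Ignition mass of stage 1 = 29,400+4,480 + 4,940+671 + 1,190 = 40,681 kg.
Stage 1: m₀ = 40,681 kg, m_f = 40,681 − 29,400 = 11,281 kg; Δv = 308×9.81×ln(3.606) = 3021.5×1.2826 ≈ 3875 m/s.
Stage 2: m₀ = 6,801 kg, m_f = 6,801 − 4,940 = 1,861 kg; Δv = 333×9.81×ln(3.654) = 3266.7×1.2960 ≈ 4234 m/s.
Total Δv = 3875 + 4234 = 8109 m/s.

Δv ≈ 8110 m/s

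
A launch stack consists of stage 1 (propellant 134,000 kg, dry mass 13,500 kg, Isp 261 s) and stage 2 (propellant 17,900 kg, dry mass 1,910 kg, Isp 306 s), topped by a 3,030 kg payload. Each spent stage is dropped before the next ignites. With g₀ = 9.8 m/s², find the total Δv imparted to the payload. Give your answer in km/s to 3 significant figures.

Δv ≈ 8.54 km/s

Ignition mass of stage 1 = 134,000+13,500 + 17,900+1,910 + 3,030 = 170,340 kg.
Stage 1: m₀ = 170,340 kg, m_f = 170,340 − 134,000 = 36,340 kg; Δv = 261×9.8×ln(4.687) = 2557.8×1.5449 ≈ 3951 m/s.
Stage 2: m₀ = 22,840 kg, m_f = 22,840 − 17,900 = 4,940 kg; Δv = 306×9.8×ln(4.623) = 2998.8×1.5311 ≈ 4592 m/s.
Total Δv = 3951 + 4592 = 8543 m/s.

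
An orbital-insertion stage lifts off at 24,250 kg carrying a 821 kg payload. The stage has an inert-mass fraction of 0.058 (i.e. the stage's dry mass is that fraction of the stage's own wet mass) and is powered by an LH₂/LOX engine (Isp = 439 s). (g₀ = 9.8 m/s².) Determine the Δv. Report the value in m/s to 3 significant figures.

Stage wet mass = m₀ − payload = 24,250 − 821 = 23,429 kg.
Stage dry mass = ε × stage wet mass = 0.058 × 23,429 = 1,358.88 kg.
Burnout mass m_f = stage dry + payload = 1,358.88 + 821 = 2,179.88 kg.
v_e = Isp · g₀ = 439 × 9.8 = 4302.2 m/s.
By the Tsiolkovsky rocket equation, Δv = v_e · ln(24,250/2,179.88) = 4302.2 × ln(11.12) = 4302.2 × 2.4091 ≈ 10365 m/s.

Δv ≈ 10400 m/s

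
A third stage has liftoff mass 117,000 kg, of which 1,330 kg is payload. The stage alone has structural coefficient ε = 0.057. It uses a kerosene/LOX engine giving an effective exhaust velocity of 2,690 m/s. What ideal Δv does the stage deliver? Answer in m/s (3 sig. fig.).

Δv ≈ 7240 m/s

Stage wet mass = m₀ − payload = 117,000 − 1,330 = 115,670 kg.
Stage dry mass = ε × stage wet mass = 0.057 × 115,670 = 6,593.19 kg.
Burnout mass m_f = stage dry + payload = 6,593.19 + 1,330 = 7,923.19 kg.
Δv = v_e · ln(117,000/7,923.19) = 2690.0 × ln(14.77) = 2690.0 × 2.6924 ≈ 7243 m/s.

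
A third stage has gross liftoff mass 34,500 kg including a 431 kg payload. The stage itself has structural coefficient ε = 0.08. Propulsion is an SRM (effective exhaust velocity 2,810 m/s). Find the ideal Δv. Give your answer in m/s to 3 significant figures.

Stage wet mass = m₀ − payload = 34,500 − 431 = 34,069 kg.
Stage dry mass = ε × stage wet mass = 0.08 × 34,069 = 2,725.52 kg.
Burnout mass m_f = stage dry + payload = 2,725.52 + 431 = 3,156.52 kg.
Δv = v_e · ln(34,500/3,156.52) = 2810.0 × ln(10.93) = 2810.0 × 2.3915 ≈ 6720 m/s.

Δv ≈ 6720 m/s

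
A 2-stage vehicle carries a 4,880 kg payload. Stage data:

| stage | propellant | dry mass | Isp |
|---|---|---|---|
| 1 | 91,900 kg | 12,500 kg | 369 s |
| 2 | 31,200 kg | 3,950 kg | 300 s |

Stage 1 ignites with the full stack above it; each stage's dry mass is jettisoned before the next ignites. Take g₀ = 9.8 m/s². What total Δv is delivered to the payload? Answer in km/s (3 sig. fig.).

Δv ≈ 8.10 km/s

Ignition mass of stage 1 = 91,900+12,500 + 31,200+3,950 + 4,880 = 144,430 kg.
Stage 1: m₀ = 144,430 kg, m_f = 144,430 − 91,900 = 52,530 kg; Δv = 369×9.8×ln(2.749) = 3616.2×1.0114 ≈ 3657 m/s.
Stage 2: m₀ = 40,030 kg, m_f = 40,030 − 31,200 = 8,830 kg; Δv = 300×9.8×ln(4.533) = 2940.0×1.5115 ≈ 4444 m/s.
Total Δv = 3657 + 4444 = 8101 m/s.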